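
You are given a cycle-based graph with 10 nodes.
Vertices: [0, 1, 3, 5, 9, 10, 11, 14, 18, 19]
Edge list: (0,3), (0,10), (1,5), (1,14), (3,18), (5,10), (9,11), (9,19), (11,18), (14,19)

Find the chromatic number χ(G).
χ(G) = 2

Clique number ω(G) = 2 (lower bound: χ ≥ ω).
The graph is bipartite (no odd cycle), so 2 colors suffice: χ(G) = 2.
A valid 2-coloring: color 1: [0, 5, 9, 14, 18]; color 2: [1, 3, 10, 11, 19].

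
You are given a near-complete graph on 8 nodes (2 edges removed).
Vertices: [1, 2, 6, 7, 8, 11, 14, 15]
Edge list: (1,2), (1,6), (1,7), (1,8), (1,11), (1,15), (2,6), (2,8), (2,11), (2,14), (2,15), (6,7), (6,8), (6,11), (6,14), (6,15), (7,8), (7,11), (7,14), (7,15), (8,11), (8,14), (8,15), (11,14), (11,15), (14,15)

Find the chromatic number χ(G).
χ(G) = 6

Clique number ω(G) = 6 (lower bound: χ ≥ ω).
The clique on [1, 2, 6, 8, 11, 15] has size 6, forcing χ ≥ 6, and the coloring below uses 6 colors, so χ(G) = 6.
A valid 6-coloring: color 1: [11]; color 2: [15]; color 3: [6]; color 4: [8]; color 5: [2, 7]; color 6: [1, 14].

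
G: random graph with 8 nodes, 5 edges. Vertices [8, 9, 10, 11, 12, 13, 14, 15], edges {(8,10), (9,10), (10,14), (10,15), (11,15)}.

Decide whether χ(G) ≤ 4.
Yes, G is 4-colorable

A valid 4-coloring: color 1: [10, 11, 12, 13]; color 2: [8, 9, 14, 15].
(χ(G) = 2 ≤ 4.)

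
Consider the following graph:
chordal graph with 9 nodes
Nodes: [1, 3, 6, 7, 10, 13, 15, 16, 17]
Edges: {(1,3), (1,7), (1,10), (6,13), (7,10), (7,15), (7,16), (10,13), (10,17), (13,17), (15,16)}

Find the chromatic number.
Clique number ω(G) = 3 (lower bound: χ ≥ ω).
The clique on [7, 15, 16] has size 3, forcing χ ≥ 3, and the coloring below uses 3 colors, so χ(G) = 3.
A valid 3-coloring: color 1: [3, 7, 13]; color 2: [6, 10, 16]; color 3: [1, 15, 17].

χ(G) = 3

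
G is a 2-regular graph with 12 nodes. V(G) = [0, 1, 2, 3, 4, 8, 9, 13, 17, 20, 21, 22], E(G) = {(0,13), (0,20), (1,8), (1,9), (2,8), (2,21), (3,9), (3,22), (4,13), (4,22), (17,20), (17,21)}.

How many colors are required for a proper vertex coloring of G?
χ(G) = 2

Clique number ω(G) = 2 (lower bound: χ ≥ ω).
The graph is bipartite (no odd cycle), so 2 colors suffice: χ(G) = 2.
A valid 2-coloring: color 1: [0, 1, 2, 3, 4, 17]; color 2: [8, 9, 13, 20, 21, 22].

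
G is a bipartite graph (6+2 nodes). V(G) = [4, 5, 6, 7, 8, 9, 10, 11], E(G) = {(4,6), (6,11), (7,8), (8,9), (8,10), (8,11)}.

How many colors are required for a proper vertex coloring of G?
χ(G) = 2

Clique number ω(G) = 2 (lower bound: χ ≥ ω).
The graph is bipartite (no odd cycle), so 2 colors suffice: χ(G) = 2.
A valid 2-coloring: color 1: [5, 6, 8]; color 2: [4, 7, 9, 10, 11].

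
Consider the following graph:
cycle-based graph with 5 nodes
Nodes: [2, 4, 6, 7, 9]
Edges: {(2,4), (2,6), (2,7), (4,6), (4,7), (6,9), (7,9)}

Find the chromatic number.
Clique number ω(G) = 3 (lower bound: χ ≥ ω).
The clique on [2, 4, 6] has size 3, forcing χ ≥ 3, and the coloring below uses 3 colors, so χ(G) = 3.
A valid 3-coloring: color 1: [6, 7]; color 2: [4, 9]; color 3: [2].

χ(G) = 3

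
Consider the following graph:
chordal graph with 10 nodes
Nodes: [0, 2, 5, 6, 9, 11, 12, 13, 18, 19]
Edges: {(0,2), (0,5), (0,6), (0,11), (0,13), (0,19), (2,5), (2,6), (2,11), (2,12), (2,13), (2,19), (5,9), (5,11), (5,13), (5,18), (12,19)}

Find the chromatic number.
Clique number ω(G) = 4 (lower bound: χ ≥ ω).
The clique on [0, 2, 5, 11] has size 4, forcing χ ≥ 4, and the coloring below uses 4 colors, so χ(G) = 4.
A valid 4-coloring: color 1: [2, 9, 18]; color 2: [5, 6, 19]; color 3: [0, 12]; color 4: [11, 13].

χ(G) = 4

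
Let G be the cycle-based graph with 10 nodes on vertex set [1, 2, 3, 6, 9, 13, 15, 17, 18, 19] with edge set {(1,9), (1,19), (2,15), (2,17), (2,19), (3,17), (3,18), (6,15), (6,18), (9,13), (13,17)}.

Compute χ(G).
χ(G) = 2

Clique number ω(G) = 2 (lower bound: χ ≥ ω).
The graph is bipartite (no odd cycle), so 2 colors suffice: χ(G) = 2.
A valid 2-coloring: color 1: [1, 2, 3, 6, 13]; color 2: [9, 15, 17, 18, 19].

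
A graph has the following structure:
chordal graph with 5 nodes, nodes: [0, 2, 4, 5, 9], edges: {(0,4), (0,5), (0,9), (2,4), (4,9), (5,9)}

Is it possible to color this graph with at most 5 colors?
A valid 5-coloring: color 1: [2, 9]; color 2: [0]; color 3: [4, 5].
(χ(G) = 3 ≤ 5.)

Yes, G is 5-colorable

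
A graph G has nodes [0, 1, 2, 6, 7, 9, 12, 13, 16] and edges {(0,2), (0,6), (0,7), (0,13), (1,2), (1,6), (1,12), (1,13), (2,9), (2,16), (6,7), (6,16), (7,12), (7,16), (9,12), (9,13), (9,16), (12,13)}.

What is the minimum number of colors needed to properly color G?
χ(G) = 3

Clique number ω(G) = 3 (lower bound: χ ≥ ω).
The clique on [0, 6, 7] has size 3, forcing χ ≥ 3, and the coloring below uses 3 colors, so χ(G) = 3.
A valid 3-coloring: color 1: [1, 7, 9]; color 2: [2, 6, 13]; color 3: [0, 12, 16].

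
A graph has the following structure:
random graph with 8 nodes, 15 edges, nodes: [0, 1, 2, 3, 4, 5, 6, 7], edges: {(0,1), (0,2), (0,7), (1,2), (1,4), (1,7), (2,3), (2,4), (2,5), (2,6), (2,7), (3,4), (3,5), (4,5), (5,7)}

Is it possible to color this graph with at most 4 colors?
Yes, G is 4-colorable

A valid 4-coloring: color 1: [2]; color 2: [4, 6, 7]; color 3: [0, 5]; color 4: [1, 3].
(χ(G) = 4 ≤ 4.)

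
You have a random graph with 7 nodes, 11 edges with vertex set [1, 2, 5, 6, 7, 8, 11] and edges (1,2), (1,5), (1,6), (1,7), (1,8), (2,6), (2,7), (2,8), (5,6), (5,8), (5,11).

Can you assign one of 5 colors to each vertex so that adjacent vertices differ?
Yes, G is 5-colorable

A valid 5-coloring: color 1: [1, 11]; color 2: [2, 5]; color 3: [6, 7, 8].
(χ(G) = 3 ≤ 5.)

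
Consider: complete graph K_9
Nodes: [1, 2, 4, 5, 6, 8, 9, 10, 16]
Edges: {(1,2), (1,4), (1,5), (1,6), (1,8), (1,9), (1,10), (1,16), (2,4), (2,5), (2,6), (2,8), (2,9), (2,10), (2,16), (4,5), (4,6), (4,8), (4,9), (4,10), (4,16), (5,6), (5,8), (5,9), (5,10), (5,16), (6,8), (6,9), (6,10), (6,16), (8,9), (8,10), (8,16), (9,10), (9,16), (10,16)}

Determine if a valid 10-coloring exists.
A valid 10-coloring: color 1: [2]; color 2: [4]; color 3: [6]; color 4: [8]; color 5: [16]; color 6: [9]; color 7: [5]; color 8: [10]; color 9: [1].
(χ(G) = 9 ≤ 10.)

Yes, G is 10-colorable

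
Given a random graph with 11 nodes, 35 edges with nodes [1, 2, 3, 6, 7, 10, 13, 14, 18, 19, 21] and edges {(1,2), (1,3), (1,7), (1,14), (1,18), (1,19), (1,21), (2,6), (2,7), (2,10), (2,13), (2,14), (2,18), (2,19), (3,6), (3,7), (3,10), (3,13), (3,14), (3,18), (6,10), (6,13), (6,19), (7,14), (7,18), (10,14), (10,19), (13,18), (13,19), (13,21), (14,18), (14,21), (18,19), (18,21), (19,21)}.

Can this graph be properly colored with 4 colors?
The clique on vertices [1, 2, 7, 14, 18] has size 5 > 4, so it alone needs 5 colors.

No, G is not 4-colorable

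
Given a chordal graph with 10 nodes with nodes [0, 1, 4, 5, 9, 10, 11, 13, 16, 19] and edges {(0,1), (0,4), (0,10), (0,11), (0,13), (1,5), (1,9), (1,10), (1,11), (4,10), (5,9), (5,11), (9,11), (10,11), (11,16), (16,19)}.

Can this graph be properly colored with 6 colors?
Yes, G is 6-colorable

A valid 6-coloring: color 1: [4, 11, 13, 19]; color 2: [0, 5, 16]; color 3: [1]; color 4: [9, 10].
(χ(G) = 4 ≤ 6.)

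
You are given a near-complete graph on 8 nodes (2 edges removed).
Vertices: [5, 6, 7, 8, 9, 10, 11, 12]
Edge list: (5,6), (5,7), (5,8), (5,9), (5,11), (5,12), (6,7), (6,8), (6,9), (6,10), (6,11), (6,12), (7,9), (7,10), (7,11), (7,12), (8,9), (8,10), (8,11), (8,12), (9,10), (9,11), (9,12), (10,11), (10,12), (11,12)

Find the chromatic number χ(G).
Clique number ω(G) = 6 (lower bound: χ ≥ ω).
The clique on [6, 8, 9, 10, 11, 12] has size 6, forcing χ ≥ 6, and the coloring below uses 6 colors, so χ(G) = 6.
A valid 6-coloring: color 1: [9]; color 2: [6]; color 3: [11]; color 4: [12]; color 5: [7, 8]; color 6: [5, 10].

χ(G) = 6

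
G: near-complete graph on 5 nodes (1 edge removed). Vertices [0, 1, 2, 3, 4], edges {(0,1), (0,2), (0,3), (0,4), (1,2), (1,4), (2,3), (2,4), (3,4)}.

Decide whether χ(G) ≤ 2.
No, G is not 2-colorable

The clique on vertices [0, 1, 2, 4] has size 4 > 2, so it alone needs 4 colors.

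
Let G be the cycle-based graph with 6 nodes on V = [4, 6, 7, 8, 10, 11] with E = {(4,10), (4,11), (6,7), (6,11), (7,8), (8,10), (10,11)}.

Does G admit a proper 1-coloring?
No, G is not 1-colorable

The clique on vertices [4, 10, 11] has size 3 > 1, so it alone needs 3 colors.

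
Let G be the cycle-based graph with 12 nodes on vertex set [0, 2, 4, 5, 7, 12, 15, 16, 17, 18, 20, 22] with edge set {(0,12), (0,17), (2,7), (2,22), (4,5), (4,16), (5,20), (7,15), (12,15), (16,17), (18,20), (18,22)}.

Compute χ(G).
Clique number ω(G) = 2 (lower bound: χ ≥ ω).
The graph is bipartite (no odd cycle), so 2 colors suffice: χ(G) = 2.
A valid 2-coloring: color 1: [0, 2, 5, 15, 16, 18]; color 2: [4, 7, 12, 17, 20, 22].

χ(G) = 2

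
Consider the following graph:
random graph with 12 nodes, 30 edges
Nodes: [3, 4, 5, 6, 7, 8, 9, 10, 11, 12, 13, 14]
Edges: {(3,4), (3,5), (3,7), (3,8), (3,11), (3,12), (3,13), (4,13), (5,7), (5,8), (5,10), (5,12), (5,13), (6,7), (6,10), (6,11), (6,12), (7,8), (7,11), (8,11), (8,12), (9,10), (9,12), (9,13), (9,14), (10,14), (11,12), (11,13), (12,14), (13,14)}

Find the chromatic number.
χ(G) = 4

Clique number ω(G) = 4 (lower bound: χ ≥ ω).
The clique on [3, 8, 11, 12] has size 4, forcing χ ≥ 4, and the coloring below uses 4 colors, so χ(G) = 4.
A valid 4-coloring: color 1: [7, 10, 12, 13]; color 2: [3, 6, 9]; color 3: [4, 5, 11, 14]; color 4: [8].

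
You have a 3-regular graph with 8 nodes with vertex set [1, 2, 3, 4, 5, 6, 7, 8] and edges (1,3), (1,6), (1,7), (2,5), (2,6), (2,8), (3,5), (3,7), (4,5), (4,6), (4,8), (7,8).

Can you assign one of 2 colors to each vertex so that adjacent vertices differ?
No, G is not 2-colorable

The clique on vertices [1, 3, 7] has size 3 > 2, so it alone needs 3 colors.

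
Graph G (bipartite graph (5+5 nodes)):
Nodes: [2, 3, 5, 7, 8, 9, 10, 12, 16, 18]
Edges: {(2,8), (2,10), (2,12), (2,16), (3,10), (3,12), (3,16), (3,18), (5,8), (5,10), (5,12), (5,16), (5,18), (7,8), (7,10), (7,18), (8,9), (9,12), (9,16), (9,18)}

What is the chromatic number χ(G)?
χ(G) = 2

Clique number ω(G) = 2 (lower bound: χ ≥ ω).
The graph is bipartite (no odd cycle), so 2 colors suffice: χ(G) = 2.
A valid 2-coloring: color 1: [2, 3, 5, 7, 9]; color 2: [8, 10, 12, 16, 18].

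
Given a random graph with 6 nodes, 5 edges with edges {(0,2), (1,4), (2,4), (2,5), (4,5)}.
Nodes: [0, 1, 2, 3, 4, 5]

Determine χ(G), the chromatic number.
χ(G) = 3

Clique number ω(G) = 3 (lower bound: χ ≥ ω).
The clique on [2, 4, 5] has size 3, forcing χ ≥ 3, and the coloring below uses 3 colors, so χ(G) = 3.
A valid 3-coloring: color 1: [1, 2, 3]; color 2: [0, 4]; color 3: [5].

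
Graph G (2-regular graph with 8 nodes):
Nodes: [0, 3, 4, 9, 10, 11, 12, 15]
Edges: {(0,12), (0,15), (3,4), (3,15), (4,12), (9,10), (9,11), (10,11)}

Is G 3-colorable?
A valid 3-coloring: color 1: [11, 12, 15]; color 2: [0, 4, 9]; color 3: [3, 10].
(χ(G) = 3 ≤ 3.)

Yes, G is 3-colorable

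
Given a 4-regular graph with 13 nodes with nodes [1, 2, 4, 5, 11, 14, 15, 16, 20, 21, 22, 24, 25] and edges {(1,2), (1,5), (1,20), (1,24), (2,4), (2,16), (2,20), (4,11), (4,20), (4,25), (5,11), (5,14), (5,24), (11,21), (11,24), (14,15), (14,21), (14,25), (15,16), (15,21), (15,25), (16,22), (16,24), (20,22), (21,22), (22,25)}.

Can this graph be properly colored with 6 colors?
A valid 6-coloring: color 1: [20, 21, 24, 25]; color 2: [1, 4, 15, 22]; color 3: [2, 11, 14]; color 4: [5, 16].
(χ(G) = 4 ≤ 6.)

Yes, G is 6-colorable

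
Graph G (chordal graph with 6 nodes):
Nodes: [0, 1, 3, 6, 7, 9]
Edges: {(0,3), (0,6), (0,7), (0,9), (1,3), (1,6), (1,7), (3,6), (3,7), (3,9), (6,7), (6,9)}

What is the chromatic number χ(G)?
χ(G) = 4

Clique number ω(G) = 4 (lower bound: χ ≥ ω).
The clique on [0, 3, 6, 9] has size 4, forcing χ ≥ 4, and the coloring below uses 4 colors, so χ(G) = 4.
A valid 4-coloring: color 1: [3]; color 2: [6]; color 3: [0, 1]; color 4: [7, 9].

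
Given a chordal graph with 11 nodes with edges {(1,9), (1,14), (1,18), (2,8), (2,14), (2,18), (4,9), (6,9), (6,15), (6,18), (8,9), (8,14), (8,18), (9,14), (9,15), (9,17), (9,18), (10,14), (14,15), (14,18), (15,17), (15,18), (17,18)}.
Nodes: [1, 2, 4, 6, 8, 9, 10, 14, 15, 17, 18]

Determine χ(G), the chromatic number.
χ(G) = 4

Clique number ω(G) = 4 (lower bound: χ ≥ ω).
The clique on [9, 15, 17, 18] has size 4, forcing χ ≥ 4, and the coloring below uses 4 colors, so χ(G) = 4.
A valid 4-coloring: color 1: [2, 9, 10]; color 2: [4, 18]; color 3: [6, 14, 17]; color 4: [1, 8, 15].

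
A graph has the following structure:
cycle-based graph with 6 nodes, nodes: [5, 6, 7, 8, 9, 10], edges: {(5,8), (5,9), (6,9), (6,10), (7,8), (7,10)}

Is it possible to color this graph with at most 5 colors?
A valid 5-coloring: color 1: [5, 6, 7]; color 2: [8, 9, 10].
(χ(G) = 2 ≤ 5.)

Yes, G is 5-colorable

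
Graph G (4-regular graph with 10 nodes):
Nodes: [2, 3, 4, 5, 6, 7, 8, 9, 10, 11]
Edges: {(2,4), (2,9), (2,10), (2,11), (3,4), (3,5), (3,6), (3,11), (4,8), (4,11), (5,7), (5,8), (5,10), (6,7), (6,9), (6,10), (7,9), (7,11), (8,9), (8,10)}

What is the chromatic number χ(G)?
Clique number ω(G) = 3 (lower bound: χ ≥ ω).
The clique on [2, 4, 11] has size 3, forcing χ ≥ 3, and the coloring below uses 3 colors, so χ(G) = 3.
A valid 3-coloring: color 1: [2, 3, 7, 8]; color 2: [5, 6, 11]; color 3: [4, 9, 10].

χ(G) = 3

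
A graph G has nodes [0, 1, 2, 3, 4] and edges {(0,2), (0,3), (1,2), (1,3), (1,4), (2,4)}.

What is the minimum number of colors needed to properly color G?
Clique number ω(G) = 3 (lower bound: χ ≥ ω).
The clique on [1, 2, 4] has size 3, forcing χ ≥ 3, and the coloring below uses 3 colors, so χ(G) = 3.
A valid 3-coloring: color 1: [2, 3]; color 2: [0, 1]; color 3: [4].

χ(G) = 3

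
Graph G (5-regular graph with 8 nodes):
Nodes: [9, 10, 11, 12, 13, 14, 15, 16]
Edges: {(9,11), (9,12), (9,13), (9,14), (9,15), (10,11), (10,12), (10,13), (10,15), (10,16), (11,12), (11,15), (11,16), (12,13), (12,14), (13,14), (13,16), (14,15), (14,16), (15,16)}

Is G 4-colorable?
Yes, G is 4-colorable

A valid 4-coloring: color 1: [9, 16]; color 2: [10, 14]; color 3: [12, 15]; color 4: [11, 13].
(χ(G) = 4 ≤ 4.)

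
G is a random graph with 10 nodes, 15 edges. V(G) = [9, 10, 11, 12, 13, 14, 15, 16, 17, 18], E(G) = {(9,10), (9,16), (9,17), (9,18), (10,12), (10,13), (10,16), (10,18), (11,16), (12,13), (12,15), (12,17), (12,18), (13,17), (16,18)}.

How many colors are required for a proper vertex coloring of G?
χ(G) = 4

Clique number ω(G) = 4 (lower bound: χ ≥ ω).
The clique on [9, 10, 16, 18] has size 4, forcing χ ≥ 4, and the coloring below uses 4 colors, so χ(G) = 4.
A valid 4-coloring: color 1: [10, 11, 14, 15, 17]; color 2: [9, 12]; color 3: [13, 18]; color 4: [16].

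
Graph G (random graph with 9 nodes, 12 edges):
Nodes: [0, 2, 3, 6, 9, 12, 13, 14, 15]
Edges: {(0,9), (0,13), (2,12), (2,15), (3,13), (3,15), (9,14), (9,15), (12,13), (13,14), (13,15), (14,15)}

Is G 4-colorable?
Yes, G is 4-colorable

A valid 4-coloring: color 1: [0, 6, 12, 15]; color 2: [2, 9, 13]; color 3: [3, 14].
(χ(G) = 3 ≤ 4.)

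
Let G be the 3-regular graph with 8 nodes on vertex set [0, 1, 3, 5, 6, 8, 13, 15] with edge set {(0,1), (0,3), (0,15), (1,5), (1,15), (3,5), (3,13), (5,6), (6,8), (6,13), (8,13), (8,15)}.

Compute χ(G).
Clique number ω(G) = 3 (lower bound: χ ≥ ω).
The clique on [0, 1, 15] has size 3, forcing χ ≥ 3, and the coloring below uses 3 colors, so χ(G) = 3.
A valid 3-coloring: color 1: [5, 13, 15]; color 2: [1, 3, 8]; color 3: [0, 6].

χ(G) = 3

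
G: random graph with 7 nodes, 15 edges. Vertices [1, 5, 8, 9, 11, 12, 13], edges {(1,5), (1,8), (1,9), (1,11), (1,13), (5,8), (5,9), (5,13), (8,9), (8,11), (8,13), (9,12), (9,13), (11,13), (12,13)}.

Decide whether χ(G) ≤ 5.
A valid 5-coloring: color 1: [13]; color 2: [9, 11]; color 3: [1, 12]; color 4: [8]; color 5: [5].
(χ(G) = 5 ≤ 5.)

Yes, G is 5-colorable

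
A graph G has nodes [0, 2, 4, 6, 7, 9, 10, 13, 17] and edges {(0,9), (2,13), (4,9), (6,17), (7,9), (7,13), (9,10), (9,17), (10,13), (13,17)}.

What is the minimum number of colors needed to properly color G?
χ(G) = 2

Clique number ω(G) = 2 (lower bound: χ ≥ ω).
The graph is bipartite (no odd cycle), so 2 colors suffice: χ(G) = 2.
A valid 2-coloring: color 1: [6, 9, 13]; color 2: [0, 2, 4, 7, 10, 17].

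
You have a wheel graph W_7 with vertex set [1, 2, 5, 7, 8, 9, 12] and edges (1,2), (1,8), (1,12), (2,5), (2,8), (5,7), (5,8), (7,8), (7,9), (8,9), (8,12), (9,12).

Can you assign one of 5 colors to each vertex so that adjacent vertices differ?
Yes, G is 5-colorable

A valid 5-coloring: color 1: [8]; color 2: [1, 5, 9]; color 3: [2, 7, 12].
(χ(G) = 3 ≤ 5.)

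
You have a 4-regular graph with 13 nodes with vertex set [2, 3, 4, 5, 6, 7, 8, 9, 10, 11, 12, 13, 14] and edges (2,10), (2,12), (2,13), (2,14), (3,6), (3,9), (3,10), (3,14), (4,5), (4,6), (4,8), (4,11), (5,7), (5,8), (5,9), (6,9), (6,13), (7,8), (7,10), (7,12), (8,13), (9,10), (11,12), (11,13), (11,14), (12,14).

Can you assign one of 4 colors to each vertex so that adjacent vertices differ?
A valid 4-coloring: color 1: [4, 7, 9, 13, 14]; color 2: [6, 8, 10, 12]; color 3: [2, 3, 5, 11].
(χ(G) = 3 ≤ 4.)

Yes, G is 4-colorable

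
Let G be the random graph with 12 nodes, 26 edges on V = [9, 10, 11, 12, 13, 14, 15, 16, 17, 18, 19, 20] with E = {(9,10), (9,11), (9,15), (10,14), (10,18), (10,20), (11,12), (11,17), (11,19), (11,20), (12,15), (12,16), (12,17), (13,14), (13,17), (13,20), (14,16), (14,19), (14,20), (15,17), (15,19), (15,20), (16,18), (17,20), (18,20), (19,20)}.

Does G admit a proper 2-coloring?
The clique on vertices [11, 12, 17] has size 3 > 2, so it alone needs 3 colors.

No, G is not 2-colorable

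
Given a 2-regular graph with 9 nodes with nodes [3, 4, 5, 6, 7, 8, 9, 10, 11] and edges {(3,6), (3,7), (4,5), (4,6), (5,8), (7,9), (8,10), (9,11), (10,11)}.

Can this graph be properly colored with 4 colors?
A valid 4-coloring: color 1: [4, 7, 8, 11]; color 2: [3, 5, 9, 10]; color 3: [6].
(χ(G) = 3 ≤ 4.)

Yes, G is 4-colorable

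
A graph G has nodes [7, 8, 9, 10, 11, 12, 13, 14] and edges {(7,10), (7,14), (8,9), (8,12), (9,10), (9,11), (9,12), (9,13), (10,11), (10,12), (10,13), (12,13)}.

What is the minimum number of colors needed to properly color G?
Clique number ω(G) = 4 (lower bound: χ ≥ ω).
The clique on [9, 10, 12, 13] has size 4, forcing χ ≥ 4, and the coloring below uses 4 colors, so χ(G) = 4.
A valid 4-coloring: color 1: [8, 10, 14]; color 2: [7, 9]; color 3: [11, 12]; color 4: [13].

χ(G) = 4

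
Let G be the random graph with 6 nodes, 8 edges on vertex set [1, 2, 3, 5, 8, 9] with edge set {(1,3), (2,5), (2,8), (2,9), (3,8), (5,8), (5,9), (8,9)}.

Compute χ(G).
Clique number ω(G) = 4 (lower bound: χ ≥ ω).
The clique on [2, 5, 8, 9] has size 4, forcing χ ≥ 4, and the coloring below uses 4 colors, so χ(G) = 4.
A valid 4-coloring: color 1: [1, 8]; color 2: [3, 5]; color 3: [9]; color 4: [2].

χ(G) = 4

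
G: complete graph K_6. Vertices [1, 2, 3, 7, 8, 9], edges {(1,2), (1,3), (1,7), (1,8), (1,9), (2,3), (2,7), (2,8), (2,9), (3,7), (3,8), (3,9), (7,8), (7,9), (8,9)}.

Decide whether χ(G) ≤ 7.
A valid 7-coloring: color 1: [2]; color 2: [9]; color 3: [8]; color 4: [3]; color 5: [7]; color 6: [1].
(χ(G) = 6 ≤ 7.)

Yes, G is 7-colorable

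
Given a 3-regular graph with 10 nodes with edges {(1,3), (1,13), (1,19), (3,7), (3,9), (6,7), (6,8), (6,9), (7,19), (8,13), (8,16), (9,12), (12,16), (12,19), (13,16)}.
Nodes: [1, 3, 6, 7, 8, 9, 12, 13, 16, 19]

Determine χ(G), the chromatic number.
Clique number ω(G) = 3 (lower bound: χ ≥ ω).
The clique on [8, 13, 16] has size 3, forcing χ ≥ 3, and the coloring below uses 3 colors, so χ(G) = 3.
A valid 3-coloring: color 1: [1, 7, 8, 12]; color 2: [9, 13, 19]; color 3: [3, 6, 16].

χ(G) = 3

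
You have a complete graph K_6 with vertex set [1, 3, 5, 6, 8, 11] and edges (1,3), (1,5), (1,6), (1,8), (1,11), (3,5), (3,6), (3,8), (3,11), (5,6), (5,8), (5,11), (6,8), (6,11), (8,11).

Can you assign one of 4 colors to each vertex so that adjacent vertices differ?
No, G is not 4-colorable

The clique on vertices [1, 3, 5, 6, 8, 11] has size 6 > 4, so it alone needs 6 colors.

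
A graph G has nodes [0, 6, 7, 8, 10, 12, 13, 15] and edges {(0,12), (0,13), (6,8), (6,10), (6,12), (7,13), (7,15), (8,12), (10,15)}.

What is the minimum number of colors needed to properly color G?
Clique number ω(G) = 3 (lower bound: χ ≥ ω).
The clique on [6, 8, 12] has size 3, forcing χ ≥ 3, and the coloring below uses 3 colors, so χ(G) = 3.
A valid 3-coloring: color 1: [12, 13, 15]; color 2: [0, 6, 7]; color 3: [8, 10].

χ(G) = 3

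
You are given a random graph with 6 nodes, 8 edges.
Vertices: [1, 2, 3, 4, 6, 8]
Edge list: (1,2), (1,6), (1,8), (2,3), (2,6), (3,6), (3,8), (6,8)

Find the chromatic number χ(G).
Clique number ω(G) = 3 (lower bound: χ ≥ ω).
The clique on [1, 6, 8] has size 3, forcing χ ≥ 3, and the coloring below uses 3 colors, so χ(G) = 3.
A valid 3-coloring: color 1: [4, 6]; color 2: [2, 8]; color 3: [1, 3].

χ(G) = 3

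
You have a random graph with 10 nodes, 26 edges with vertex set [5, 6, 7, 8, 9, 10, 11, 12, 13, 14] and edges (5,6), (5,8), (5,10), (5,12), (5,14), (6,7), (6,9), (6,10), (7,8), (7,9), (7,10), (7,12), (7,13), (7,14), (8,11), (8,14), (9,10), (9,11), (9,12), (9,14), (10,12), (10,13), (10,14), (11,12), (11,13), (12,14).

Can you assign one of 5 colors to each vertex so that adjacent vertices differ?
A valid 5-coloring: color 1: [5, 7, 11]; color 2: [8, 10]; color 3: [9, 13]; color 4: [6, 12]; color 5: [14].
(χ(G) = 5 ≤ 5.)

Yes, G is 5-colorable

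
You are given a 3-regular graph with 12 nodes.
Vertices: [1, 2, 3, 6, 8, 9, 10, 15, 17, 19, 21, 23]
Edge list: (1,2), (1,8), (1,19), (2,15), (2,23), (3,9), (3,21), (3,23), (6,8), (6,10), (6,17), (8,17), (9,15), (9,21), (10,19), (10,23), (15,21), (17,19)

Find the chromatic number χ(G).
Clique number ω(G) = 3 (lower bound: χ ≥ ω).
The clique on [3, 9, 21] has size 3, forcing χ ≥ 3, and the coloring below uses 3 colors, so χ(G) = 3.
A valid 3-coloring: color 1: [8, 19, 21, 23]; color 2: [1, 3, 10, 15, 17]; color 3: [2, 6, 9].

χ(G) = 3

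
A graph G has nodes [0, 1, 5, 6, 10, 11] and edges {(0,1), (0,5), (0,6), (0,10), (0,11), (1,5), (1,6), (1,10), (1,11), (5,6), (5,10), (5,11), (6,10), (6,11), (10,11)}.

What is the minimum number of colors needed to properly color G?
Clique number ω(G) = 6 (lower bound: χ ≥ ω).
The clique on [0, 1, 5, 6, 10, 11] has size 6, forcing χ ≥ 6, and the coloring below uses 6 colors, so χ(G) = 6.
A valid 6-coloring: color 1: [10]; color 2: [1]; color 3: [0]; color 4: [6]; color 5: [11]; color 6: [5].

χ(G) = 6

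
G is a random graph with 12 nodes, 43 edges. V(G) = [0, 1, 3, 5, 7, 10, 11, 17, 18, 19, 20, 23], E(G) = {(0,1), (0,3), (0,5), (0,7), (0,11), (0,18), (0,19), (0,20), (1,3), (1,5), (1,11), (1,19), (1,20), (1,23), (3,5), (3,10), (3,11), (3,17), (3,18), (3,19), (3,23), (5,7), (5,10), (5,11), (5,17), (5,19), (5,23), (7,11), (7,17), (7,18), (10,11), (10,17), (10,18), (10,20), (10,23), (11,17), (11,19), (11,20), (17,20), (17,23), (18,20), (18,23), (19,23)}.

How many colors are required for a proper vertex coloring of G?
Clique number ω(G) = 6 (lower bound: χ ≥ ω).
The clique on [0, 1, 3, 5, 11, 19] has size 6, forcing χ ≥ 6, and the coloring below uses 6 colors, so χ(G) = 6.
A valid 6-coloring: color 1: [3, 7, 20]; color 2: [11, 23]; color 3: [5, 18]; color 4: [0, 10]; color 5: [1, 17]; color 6: [19].

χ(G) = 6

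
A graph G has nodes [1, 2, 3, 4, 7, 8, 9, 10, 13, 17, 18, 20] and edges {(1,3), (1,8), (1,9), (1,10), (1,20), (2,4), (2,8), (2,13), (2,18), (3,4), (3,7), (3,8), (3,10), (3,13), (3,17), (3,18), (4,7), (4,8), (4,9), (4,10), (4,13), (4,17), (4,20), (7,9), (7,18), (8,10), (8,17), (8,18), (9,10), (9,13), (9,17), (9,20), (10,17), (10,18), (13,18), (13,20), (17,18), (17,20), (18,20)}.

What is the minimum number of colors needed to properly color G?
Clique number ω(G) = 5 (lower bound: χ ≥ ω).
The clique on [3, 8, 10, 17, 18] has size 5, forcing χ ≥ 5, and the coloring below uses 5 colors, so χ(G) = 5.
A valid 5-coloring: color 1: [1, 4, 18]; color 2: [2, 3, 9]; color 3: [7, 13, 17]; color 4: [8, 20]; color 5: [10].

χ(G) = 5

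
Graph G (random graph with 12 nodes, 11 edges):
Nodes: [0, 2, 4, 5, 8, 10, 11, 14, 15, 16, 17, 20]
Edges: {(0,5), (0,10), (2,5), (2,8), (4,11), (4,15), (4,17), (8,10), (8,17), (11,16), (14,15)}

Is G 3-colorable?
Yes, G is 3-colorable

A valid 3-coloring: color 1: [4, 5, 8, 14, 16, 20]; color 2: [0, 2, 11, 15, 17]; color 3: [10].
(χ(G) = 3 ≤ 3.)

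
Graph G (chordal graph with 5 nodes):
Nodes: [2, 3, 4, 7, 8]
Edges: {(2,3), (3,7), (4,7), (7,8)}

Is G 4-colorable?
Yes, G is 4-colorable

A valid 4-coloring: color 1: [2, 7]; color 2: [3, 4, 8].
(χ(G) = 2 ≤ 4.)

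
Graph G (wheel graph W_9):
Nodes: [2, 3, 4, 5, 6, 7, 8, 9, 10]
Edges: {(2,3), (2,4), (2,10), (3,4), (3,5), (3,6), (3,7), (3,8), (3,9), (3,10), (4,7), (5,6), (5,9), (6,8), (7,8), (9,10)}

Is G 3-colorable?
Yes, G is 3-colorable

A valid 3-coloring: color 1: [3]; color 2: [4, 5, 8, 10]; color 3: [2, 6, 7, 9].
(χ(G) = 3 ≤ 3.)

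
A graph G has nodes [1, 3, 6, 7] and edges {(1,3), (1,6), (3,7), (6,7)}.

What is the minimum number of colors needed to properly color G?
χ(G) = 2

Clique number ω(G) = 2 (lower bound: χ ≥ ω).
The graph is bipartite (no odd cycle), so 2 colors suffice: χ(G) = 2.
A valid 2-coloring: color 1: [1, 7]; color 2: [3, 6].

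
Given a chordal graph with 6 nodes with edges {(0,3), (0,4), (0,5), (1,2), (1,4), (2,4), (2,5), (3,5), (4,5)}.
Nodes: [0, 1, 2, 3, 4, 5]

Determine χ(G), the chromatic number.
Clique number ω(G) = 3 (lower bound: χ ≥ ω).
The clique on [0, 3, 5] has size 3, forcing χ ≥ 3, and the coloring below uses 3 colors, so χ(G) = 3.
A valid 3-coloring: color 1: [3, 4]; color 2: [1, 5]; color 3: [0, 2].

χ(G) = 3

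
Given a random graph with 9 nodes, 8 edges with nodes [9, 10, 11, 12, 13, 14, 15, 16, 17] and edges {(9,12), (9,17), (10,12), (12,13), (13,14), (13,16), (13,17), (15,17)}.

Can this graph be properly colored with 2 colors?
A valid 2-coloring: color 1: [9, 10, 11, 13, 15]; color 2: [12, 14, 16, 17].
(χ(G) = 2 ≤ 2.)

Yes, G is 2-colorable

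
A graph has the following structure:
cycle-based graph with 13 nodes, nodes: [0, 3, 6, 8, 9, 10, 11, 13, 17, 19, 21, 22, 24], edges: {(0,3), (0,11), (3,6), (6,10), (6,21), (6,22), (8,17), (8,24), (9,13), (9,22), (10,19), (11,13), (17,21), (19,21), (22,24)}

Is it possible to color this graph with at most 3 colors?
Yes, G is 3-colorable

A valid 3-coloring: color 1: [6, 9, 11, 17, 19, 24]; color 2: [3, 8, 10, 13, 21, 22]; color 3: [0].
(χ(G) = 3 ≤ 3.)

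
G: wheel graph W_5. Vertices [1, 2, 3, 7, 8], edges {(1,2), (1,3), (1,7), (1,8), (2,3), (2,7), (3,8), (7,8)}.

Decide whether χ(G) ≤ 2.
The clique on vertices [1, 3, 8] has size 3 > 2, so it alone needs 3 colors.

No, G is not 2-colorable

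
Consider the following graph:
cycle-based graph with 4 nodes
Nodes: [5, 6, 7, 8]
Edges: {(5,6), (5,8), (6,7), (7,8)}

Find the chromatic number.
χ(G) = 2

Clique number ω(G) = 2 (lower bound: χ ≥ ω).
The graph is bipartite (no odd cycle), so 2 colors suffice: χ(G) = 2.
A valid 2-coloring: color 1: [5, 7]; color 2: [6, 8].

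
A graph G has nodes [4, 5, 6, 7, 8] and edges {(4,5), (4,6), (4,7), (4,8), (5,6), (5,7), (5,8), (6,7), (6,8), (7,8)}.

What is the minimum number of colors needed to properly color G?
Clique number ω(G) = 5 (lower bound: χ ≥ ω).
The clique on [4, 5, 6, 7, 8] has size 5, forcing χ ≥ 5, and the coloring below uses 5 colors, so χ(G) = 5.
A valid 5-coloring: color 1: [7]; color 2: [5]; color 3: [8]; color 4: [4]; color 5: [6].

χ(G) = 5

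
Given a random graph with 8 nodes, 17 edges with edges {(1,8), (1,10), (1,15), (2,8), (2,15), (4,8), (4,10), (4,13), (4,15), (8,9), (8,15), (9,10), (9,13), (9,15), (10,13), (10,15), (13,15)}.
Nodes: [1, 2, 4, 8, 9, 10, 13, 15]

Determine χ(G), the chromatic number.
χ(G) = 4

Clique number ω(G) = 4 (lower bound: χ ≥ ω).
The clique on [9, 10, 13, 15] has size 4, forcing χ ≥ 4, and the coloring below uses 4 colors, so χ(G) = 4.
A valid 4-coloring: color 1: [15]; color 2: [8, 10]; color 3: [1, 2, 4, 9]; color 4: [13].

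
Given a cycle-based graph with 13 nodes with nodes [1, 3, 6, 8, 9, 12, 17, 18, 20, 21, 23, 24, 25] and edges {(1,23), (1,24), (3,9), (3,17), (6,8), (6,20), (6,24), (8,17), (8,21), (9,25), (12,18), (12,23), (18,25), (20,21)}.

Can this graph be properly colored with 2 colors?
Odd cycle [18, 12, 23, 1, 24, 6, 8, 17, 3, 9, 25] needs 3 colors (χ ≥ 3).
Hence χ(G) ≥ 3 > 2, so no proper 2-coloring exists.

No, G is not 2-colorable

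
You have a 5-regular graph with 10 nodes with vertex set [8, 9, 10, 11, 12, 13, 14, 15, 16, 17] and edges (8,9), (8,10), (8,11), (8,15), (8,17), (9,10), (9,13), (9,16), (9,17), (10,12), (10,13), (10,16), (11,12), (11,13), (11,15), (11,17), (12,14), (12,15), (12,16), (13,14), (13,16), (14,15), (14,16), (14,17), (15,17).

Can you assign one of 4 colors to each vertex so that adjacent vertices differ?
A valid 4-coloring: color 1: [8, 12, 13]; color 2: [9, 11, 14]; color 3: [15, 16]; color 4: [10, 17].
(χ(G) = 4 ≤ 4.)

Yes, G is 4-colorable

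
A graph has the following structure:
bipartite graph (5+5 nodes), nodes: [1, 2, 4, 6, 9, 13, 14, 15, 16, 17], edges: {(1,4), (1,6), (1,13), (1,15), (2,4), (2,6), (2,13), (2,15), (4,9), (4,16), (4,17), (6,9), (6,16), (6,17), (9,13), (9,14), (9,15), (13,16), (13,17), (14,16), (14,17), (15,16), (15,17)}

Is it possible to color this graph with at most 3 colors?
Yes, G is 3-colorable

A valid 3-coloring: color 1: [1, 2, 9, 16, 17]; color 2: [4, 6, 13, 14, 15].
(χ(G) = 2 ≤ 3.)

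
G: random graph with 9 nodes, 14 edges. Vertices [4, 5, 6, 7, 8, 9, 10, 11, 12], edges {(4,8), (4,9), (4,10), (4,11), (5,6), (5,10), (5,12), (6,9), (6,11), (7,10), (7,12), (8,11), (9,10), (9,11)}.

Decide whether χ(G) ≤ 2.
The clique on vertices [4, 8, 11] has size 3 > 2, so it alone needs 3 colors.

No, G is not 2-colorable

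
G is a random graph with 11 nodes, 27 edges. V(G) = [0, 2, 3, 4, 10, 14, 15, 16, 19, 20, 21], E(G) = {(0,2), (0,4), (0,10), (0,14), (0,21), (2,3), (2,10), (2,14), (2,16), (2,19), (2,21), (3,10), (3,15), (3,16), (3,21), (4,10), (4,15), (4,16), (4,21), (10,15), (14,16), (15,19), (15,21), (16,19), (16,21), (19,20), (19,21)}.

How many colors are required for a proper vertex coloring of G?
Clique number ω(G) = 4 (lower bound: χ ≥ ω).
The clique on [2, 16, 19, 21] has size 4, forcing χ ≥ 4, and the coloring below uses 4 colors, so χ(G) = 4.
A valid 4-coloring: color 1: [10, 14, 20, 21]; color 2: [2, 15]; color 3: [0, 16]; color 4: [3, 4, 19].

χ(G) = 4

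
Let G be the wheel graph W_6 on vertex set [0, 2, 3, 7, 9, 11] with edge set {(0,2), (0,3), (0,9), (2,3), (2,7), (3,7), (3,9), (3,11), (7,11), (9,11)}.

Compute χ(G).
χ(G) = 4

Clique number ω(G) = 3 (lower bound: χ ≥ ω).
Odd cycle [9, 0, 2, 7, 11] needs 3 colors (χ ≥ 3).
Vertex 3 is adjacent to every vertex of [0, 2, 7, 9, 11], which already need 3 colors among themselves, so 3 needs a new color (χ ≥ 4).
The coloring below uses 4 colors, so χ(G) = 4.
A valid 4-coloring: color 1: [3]; color 2: [7, 9]; color 3: [0, 11]; color 4: [2].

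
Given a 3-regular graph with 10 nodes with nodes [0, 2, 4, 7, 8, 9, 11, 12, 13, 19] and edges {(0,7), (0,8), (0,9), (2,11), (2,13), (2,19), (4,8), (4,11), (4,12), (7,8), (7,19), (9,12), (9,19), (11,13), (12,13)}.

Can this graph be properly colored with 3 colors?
Yes, G is 3-colorable

A valid 3-coloring: color 1: [0, 4, 13, 19]; color 2: [2, 8, 9]; color 3: [7, 11, 12].
(χ(G) = 3 ≤ 3.)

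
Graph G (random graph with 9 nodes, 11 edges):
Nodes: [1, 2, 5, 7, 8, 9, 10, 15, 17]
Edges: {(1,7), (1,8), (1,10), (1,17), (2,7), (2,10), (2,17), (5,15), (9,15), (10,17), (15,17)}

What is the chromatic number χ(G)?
Clique number ω(G) = 3 (lower bound: χ ≥ ω).
The clique on [1, 10, 17] has size 3, forcing χ ≥ 3, and the coloring below uses 3 colors, so χ(G) = 3.
A valid 3-coloring: color 1: [1, 2, 15]; color 2: [5, 7, 8, 9, 17]; color 3: [10].

χ(G) = 3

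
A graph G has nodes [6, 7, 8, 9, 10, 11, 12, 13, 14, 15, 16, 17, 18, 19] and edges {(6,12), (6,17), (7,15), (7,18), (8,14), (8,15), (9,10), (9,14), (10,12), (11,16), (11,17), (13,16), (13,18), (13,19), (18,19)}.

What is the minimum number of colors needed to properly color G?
χ(G) = 3

Clique number ω(G) = 3 (lower bound: χ ≥ ω).
The clique on [13, 18, 19] has size 3, forcing χ ≥ 3, and the coloring below uses 3 colors, so χ(G) = 3.
A valid 3-coloring: color 1: [6, 7, 10, 11, 13, 14]; color 2: [8, 9, 12, 16, 17, 18]; color 3: [15, 19].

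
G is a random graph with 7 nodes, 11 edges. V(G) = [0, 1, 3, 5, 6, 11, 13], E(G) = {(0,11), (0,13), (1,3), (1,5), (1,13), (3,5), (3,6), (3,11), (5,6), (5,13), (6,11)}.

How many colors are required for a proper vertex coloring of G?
χ(G) = 3

Clique number ω(G) = 3 (lower bound: χ ≥ ω).
The clique on [3, 6, 11] has size 3, forcing χ ≥ 3, and the coloring below uses 3 colors, so χ(G) = 3.
A valid 3-coloring: color 1: [3, 13]; color 2: [5, 11]; color 3: [0, 1, 6].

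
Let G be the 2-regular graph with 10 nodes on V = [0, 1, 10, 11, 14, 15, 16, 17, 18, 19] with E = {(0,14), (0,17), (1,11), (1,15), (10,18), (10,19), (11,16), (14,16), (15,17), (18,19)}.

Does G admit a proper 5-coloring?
A valid 5-coloring: color 1: [11, 14, 17, 18]; color 2: [0, 1, 16, 19]; color 3: [10, 15].
(χ(G) = 3 ≤ 5.)

Yes, G is 5-colorable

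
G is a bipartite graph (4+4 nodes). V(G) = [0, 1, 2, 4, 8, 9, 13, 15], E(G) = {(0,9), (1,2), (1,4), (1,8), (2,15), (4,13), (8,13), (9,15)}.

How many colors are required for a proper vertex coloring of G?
Clique number ω(G) = 2 (lower bound: χ ≥ ω).
The graph is bipartite (no odd cycle), so 2 colors suffice: χ(G) = 2.
A valid 2-coloring: color 1: [0, 1, 13, 15]; color 2: [2, 4, 8, 9].

χ(G) = 2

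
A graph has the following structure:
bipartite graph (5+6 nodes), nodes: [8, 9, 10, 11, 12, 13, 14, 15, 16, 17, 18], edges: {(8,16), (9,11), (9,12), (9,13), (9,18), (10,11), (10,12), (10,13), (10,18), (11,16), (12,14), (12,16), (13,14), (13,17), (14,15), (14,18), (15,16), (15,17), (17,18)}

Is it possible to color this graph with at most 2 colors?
A valid 2-coloring: color 1: [9, 10, 14, 16, 17]; color 2: [8, 11, 12, 13, 15, 18].
(χ(G) = 2 ≤ 2.)

Yes, G is 2-colorable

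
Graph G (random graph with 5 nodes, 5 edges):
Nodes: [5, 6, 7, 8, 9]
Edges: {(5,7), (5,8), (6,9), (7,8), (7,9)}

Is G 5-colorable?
A valid 5-coloring: color 1: [6, 7]; color 2: [5, 9]; color 3: [8].
(χ(G) = 3 ≤ 5.)

Yes, G is 5-colorable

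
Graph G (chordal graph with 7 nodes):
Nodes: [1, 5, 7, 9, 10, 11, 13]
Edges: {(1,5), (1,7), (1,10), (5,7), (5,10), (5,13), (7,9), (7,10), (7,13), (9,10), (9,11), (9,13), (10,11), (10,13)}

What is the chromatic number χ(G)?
χ(G) = 4

Clique number ω(G) = 4 (lower bound: χ ≥ ω).
The clique on [1, 5, 7, 10] has size 4, forcing χ ≥ 4, and the coloring below uses 4 colors, so χ(G) = 4.
A valid 4-coloring: color 1: [10]; color 2: [7, 11]; color 3: [1, 13]; color 4: [5, 9].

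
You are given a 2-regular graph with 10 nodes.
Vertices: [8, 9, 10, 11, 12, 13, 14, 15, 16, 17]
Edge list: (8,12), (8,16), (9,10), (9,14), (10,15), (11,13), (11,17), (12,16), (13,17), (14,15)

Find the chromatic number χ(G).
Clique number ω(G) = 3 (lower bound: χ ≥ ω).
The clique on [8, 12, 16] has size 3, forcing χ ≥ 3, and the coloring below uses 3 colors, so χ(G) = 3.
A valid 3-coloring: color 1: [10, 11, 14, 16]; color 2: [9, 12, 15, 17]; color 3: [8, 13].

χ(G) = 3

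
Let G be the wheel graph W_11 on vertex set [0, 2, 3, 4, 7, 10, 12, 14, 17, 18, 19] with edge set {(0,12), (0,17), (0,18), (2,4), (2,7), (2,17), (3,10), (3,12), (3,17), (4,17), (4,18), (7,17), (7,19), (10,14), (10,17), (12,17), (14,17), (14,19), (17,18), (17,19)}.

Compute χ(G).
χ(G) = 3

Clique number ω(G) = 3 (lower bound: χ ≥ ω).
The clique on [0, 17, 18] has size 3, forcing χ ≥ 3, and the coloring below uses 3 colors, so χ(G) = 3.
A valid 3-coloring: color 1: [17]; color 2: [0, 3, 4, 7, 14]; color 3: [2, 10, 12, 18, 19].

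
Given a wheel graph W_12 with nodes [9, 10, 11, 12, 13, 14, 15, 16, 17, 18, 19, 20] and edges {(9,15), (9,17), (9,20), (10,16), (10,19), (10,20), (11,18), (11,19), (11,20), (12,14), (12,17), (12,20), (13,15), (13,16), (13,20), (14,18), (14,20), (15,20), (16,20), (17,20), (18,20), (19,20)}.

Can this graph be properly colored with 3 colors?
Odd cycle [15, 13, 16, 10, 19, 11, 18, 14, 12, 17, 9] needs 3 colors (χ ≥ 3).
Vertex 20 is adjacent to every vertex of [9, 10, 11, 12, 13, 14, 15, 16, 17, 18, 19], which already need 3 colors among themselves, so 20 needs a new color (χ ≥ 4).
Hence χ(G) ≥ 4 > 3, so no proper 3-coloring exists.

No, G is not 3-colorable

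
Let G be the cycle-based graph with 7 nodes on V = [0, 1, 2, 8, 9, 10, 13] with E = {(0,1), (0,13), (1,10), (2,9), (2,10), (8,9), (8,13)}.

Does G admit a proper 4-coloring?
Yes, G is 4-colorable

A valid 4-coloring: color 1: [1, 2, 13]; color 2: [0, 9, 10]; color 3: [8].
(χ(G) = 3 ≤ 4.)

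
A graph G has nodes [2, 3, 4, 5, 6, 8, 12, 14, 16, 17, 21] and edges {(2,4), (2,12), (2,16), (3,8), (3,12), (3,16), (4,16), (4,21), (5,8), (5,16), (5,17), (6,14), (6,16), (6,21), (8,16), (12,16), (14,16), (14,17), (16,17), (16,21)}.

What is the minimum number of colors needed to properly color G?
χ(G) = 3

Clique number ω(G) = 3 (lower bound: χ ≥ ω).
The clique on [2, 4, 16] has size 3, forcing χ ≥ 3, and the coloring below uses 3 colors, so χ(G) = 3.
A valid 3-coloring: color 1: [16]; color 2: [4, 6, 8, 12, 17]; color 3: [2, 3, 5, 14, 21].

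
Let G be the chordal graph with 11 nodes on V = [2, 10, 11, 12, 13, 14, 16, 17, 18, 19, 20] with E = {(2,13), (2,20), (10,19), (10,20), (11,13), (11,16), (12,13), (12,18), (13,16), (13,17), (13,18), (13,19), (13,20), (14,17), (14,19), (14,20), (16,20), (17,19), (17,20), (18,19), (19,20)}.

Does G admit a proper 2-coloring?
No, G is not 2-colorable

The clique on vertices [13, 17, 19, 20] has size 4 > 2, so it alone needs 4 colors.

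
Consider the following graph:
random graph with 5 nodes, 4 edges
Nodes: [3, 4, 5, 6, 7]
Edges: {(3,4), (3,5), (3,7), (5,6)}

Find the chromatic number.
Clique number ω(G) = 2 (lower bound: χ ≥ ω).
The graph is bipartite (no odd cycle), so 2 colors suffice: χ(G) = 2.
A valid 2-coloring: color 1: [3, 6]; color 2: [4, 5, 7].

χ(G) = 2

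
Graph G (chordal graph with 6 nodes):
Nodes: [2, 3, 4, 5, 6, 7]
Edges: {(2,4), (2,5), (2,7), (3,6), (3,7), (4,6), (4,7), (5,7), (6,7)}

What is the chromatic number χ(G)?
Clique number ω(G) = 3 (lower bound: χ ≥ ω).
The clique on [2, 4, 7] has size 3, forcing χ ≥ 3, and the coloring below uses 3 colors, so χ(G) = 3.
A valid 3-coloring: color 1: [7]; color 2: [2, 6]; color 3: [3, 4, 5].

χ(G) = 3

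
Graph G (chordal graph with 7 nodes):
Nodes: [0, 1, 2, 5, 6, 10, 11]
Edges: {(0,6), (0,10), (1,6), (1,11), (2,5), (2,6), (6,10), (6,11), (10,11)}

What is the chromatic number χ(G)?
Clique number ω(G) = 3 (lower bound: χ ≥ ω).
The clique on [1, 6, 11] has size 3, forcing χ ≥ 3, and the coloring below uses 3 colors, so χ(G) = 3.
A valid 3-coloring: color 1: [5, 6]; color 2: [0, 2, 11]; color 3: [1, 10].

χ(G) = 3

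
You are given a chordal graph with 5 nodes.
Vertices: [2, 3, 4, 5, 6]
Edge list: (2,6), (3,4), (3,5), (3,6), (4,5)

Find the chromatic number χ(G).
Clique number ω(G) = 3 (lower bound: χ ≥ ω).
The clique on [3, 4, 5] has size 3, forcing χ ≥ 3, and the coloring below uses 3 colors, so χ(G) = 3.
A valid 3-coloring: color 1: [2, 3]; color 2: [4, 6]; color 3: [5].

χ(G) = 3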